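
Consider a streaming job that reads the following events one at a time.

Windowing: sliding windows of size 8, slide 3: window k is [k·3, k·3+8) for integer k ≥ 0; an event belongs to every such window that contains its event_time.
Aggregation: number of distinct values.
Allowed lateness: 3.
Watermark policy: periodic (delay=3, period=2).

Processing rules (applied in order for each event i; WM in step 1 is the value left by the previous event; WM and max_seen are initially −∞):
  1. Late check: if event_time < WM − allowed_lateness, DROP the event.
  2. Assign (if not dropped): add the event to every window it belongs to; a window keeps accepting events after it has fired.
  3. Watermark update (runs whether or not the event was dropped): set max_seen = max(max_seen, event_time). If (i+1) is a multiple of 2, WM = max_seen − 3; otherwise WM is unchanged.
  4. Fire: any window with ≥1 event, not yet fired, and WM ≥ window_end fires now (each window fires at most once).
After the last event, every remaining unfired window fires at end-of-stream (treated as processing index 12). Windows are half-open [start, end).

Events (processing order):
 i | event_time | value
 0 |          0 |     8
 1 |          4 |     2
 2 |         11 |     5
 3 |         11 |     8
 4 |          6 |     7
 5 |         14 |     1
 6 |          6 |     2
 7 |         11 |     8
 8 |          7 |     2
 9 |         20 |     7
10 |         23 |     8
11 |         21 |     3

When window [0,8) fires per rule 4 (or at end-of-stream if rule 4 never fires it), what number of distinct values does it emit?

i=0 t=0 v=8: → [0,8); WM=−∞
i=1 t=4 v=2: → [3,11),[0,8); WM=1
i=2 t=11 v=5: → [9,17),[6,14); WM=1
i=3 t=11 v=8: → [9,17),[6,14); WM=8; [0,8) fires=2
i=4 t=6 v=7: → [6,14),[3,11),[0,8); WM=8
i=5 t=14 v=1: → [12,20),[9,17); WM=11; [3,11) fires=2
i=6 t=6 v=2: DROP (t<11-3); WM=11
i=7 t=11 v=8: → [9,17),[6,14); WM=11
i=8 t=7 v=2: DROP (t<11-3); WM=11
i=9 t=20 v=7: → [18,26),[15,23); WM=17; [6,14) fires=3 [9,17) fires=3
i=10 t=23 v=8: → [21,29),[18,26); WM=17
i=11 t=21 v=3: → [21,29),[18,26),[15,23); WM=20; [12,20) fires=1

2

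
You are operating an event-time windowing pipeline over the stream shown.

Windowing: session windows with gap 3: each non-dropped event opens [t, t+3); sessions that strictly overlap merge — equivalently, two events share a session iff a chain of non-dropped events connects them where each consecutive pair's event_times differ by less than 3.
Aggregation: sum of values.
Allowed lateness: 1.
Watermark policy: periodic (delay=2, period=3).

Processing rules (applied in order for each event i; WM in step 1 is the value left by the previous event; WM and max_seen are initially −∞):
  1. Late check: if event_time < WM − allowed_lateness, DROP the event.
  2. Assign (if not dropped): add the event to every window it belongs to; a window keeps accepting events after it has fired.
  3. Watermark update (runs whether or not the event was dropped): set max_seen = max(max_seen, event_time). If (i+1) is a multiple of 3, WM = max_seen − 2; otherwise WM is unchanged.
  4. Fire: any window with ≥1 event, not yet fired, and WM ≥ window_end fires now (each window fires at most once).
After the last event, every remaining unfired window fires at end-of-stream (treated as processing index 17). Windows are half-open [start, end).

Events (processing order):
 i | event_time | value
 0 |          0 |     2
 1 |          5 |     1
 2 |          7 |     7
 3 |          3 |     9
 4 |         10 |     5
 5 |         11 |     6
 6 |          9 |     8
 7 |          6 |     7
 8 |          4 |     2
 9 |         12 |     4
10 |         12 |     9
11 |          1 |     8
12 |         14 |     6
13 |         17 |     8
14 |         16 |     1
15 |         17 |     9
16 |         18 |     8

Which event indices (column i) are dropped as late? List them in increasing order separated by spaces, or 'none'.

3 7 8 11

i=0 t=0 v=2: → [0,3); WM=−∞
i=1 t=5 v=1: → [5,8); WM=−∞
i=2 t=7 v=7: → [5,10); WM=5
i=3 t=3 v=9: DROP (t<5-1); WM=5
i=4 t=10 v=5: → [10,13); WM=5
i=5 t=11 v=6: → [10,14); WM=9
i=6 t=9 v=8: → [5,14); WM=9
i=7 t=6 v=7: DROP (t<9-1); WM=9
i=8 t=4 v=2: DROP (t<9-1); WM=9
i=9 t=12 v=4: → [5,15); WM=9
i=10 t=12 v=9: → [5,15); WM=9
i=11 t=1 v=8: DROP (t<9-1); WM=10
i=12 t=14 v=6: → [5,17); WM=10
i=13 t=17 v=8: → [17,20); WM=10
i=14 t=16 v=1: → [5,20); WM=15
i=15 t=17 v=9: → [5,20); WM=15
i=16 t=18 v=8: → [5,21); WM=15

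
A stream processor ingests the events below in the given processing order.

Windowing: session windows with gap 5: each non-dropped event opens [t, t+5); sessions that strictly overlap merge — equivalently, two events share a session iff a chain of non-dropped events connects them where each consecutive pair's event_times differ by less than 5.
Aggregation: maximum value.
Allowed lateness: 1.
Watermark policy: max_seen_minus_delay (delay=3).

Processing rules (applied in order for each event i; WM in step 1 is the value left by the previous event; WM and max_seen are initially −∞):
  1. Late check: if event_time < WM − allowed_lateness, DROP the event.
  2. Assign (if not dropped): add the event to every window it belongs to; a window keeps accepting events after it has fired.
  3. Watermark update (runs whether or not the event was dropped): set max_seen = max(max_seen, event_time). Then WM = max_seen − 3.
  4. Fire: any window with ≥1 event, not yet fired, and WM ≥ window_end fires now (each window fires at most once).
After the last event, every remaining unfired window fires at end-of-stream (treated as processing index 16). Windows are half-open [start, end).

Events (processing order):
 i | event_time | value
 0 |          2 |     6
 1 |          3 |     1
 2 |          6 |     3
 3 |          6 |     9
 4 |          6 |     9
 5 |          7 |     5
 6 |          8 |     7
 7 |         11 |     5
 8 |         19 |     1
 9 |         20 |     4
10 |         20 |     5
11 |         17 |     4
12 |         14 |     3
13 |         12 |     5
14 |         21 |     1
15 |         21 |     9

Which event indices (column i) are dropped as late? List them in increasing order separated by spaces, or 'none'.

i=0 t=2 v=6: → [2,7); WM=-1
i=1 t=3 v=1: → [2,8); WM=0
i=2 t=6 v=3: → [2,11); WM=3
i=3 t=6 v=9: → [2,11); WM=3
i=4 t=6 v=9: → [2,11); WM=3
i=5 t=7 v=5: → [2,12); WM=4
i=6 t=8 v=7: → [2,13); WM=5
i=7 t=11 v=5: → [2,16); WM=8
i=8 t=19 v=1: → [19,24); WM=16
i=9 t=20 v=4: → [19,25); WM=17
i=10 t=20 v=5: → [19,25); WM=17
i=11 t=17 v=4: → [17,25); WM=17
i=12 t=14 v=3: DROP (t<17-1); WM=17
i=13 t=12 v=5: DROP (t<17-1); WM=17
i=14 t=21 v=1: → [17,26); WM=18
i=15 t=21 v=9: → [17,26); WM=18

12 13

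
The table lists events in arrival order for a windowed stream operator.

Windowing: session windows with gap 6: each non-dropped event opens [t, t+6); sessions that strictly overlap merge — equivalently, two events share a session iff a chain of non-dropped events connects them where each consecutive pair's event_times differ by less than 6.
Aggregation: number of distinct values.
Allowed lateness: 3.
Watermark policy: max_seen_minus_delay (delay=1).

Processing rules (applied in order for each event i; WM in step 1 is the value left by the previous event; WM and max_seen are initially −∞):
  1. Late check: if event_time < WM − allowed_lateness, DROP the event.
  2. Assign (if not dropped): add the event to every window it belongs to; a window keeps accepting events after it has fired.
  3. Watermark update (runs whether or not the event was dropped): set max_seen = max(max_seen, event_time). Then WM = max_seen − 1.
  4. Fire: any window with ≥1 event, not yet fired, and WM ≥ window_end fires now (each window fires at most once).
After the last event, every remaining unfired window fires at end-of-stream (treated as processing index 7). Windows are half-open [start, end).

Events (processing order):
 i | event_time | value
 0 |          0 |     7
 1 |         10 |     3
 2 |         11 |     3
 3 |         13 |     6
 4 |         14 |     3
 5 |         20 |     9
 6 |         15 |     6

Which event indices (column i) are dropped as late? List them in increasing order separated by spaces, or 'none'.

i=0 t=0 v=7: → [0,6); WM=-1
i=1 t=10 v=3: → [10,16); WM=9
i=2 t=11 v=3: → [10,17); WM=10
i=3 t=13 v=6: → [10,19); WM=12
i=4 t=14 v=3: → [10,20); WM=13
i=5 t=20 v=9: → [20,26); WM=19
i=6 t=15 v=6: DROP (t<19-3); WM=19

6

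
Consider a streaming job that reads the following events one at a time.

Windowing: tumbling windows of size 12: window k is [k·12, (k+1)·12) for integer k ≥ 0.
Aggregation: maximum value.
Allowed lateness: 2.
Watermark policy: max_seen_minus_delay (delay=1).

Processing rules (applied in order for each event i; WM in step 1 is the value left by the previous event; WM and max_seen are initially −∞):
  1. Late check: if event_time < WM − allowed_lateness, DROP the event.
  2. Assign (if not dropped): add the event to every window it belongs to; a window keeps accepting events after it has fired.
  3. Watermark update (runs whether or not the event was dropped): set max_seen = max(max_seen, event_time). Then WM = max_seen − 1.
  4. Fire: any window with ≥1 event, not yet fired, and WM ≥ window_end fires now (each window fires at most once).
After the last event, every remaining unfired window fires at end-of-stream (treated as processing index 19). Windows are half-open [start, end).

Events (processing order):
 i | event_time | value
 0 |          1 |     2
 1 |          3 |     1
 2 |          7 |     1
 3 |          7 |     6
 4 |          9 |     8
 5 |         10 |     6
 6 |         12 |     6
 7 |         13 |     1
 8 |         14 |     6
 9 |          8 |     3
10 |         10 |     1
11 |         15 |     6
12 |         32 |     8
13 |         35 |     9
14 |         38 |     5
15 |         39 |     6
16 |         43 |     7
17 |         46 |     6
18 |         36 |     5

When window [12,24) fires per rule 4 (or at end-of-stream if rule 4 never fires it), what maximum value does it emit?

i=0 t=1 v=2: → [0,12); WM=0
i=1 t=3 v=1: → [0,12); WM=2
i=2 t=7 v=1: → [0,12); WM=6
i=3 t=7 v=6: → [0,12); WM=6
i=4 t=9 v=8: → [0,12); WM=8
i=5 t=10 v=6: → [0,12); WM=9
i=6 t=12 v=6: → [12,24); WM=11
i=7 t=13 v=1: → [12,24); WM=12; [0,12) fires=8
i=8 t=14 v=6: → [12,24); WM=13
i=9 t=8 v=3: DROP (t<13-2); WM=13
i=10 t=10 v=1: DROP (t<13-2); WM=13
i=11 t=15 v=6: → [12,24); WM=14
i=12 t=32 v=8: → [24,36); WM=31; [12,24) fires=6
i=13 t=35 v=9: → [24,36); WM=34
i=14 t=38 v=5: → [36,48); WM=37; [24,36) fires=9
i=15 t=39 v=6: → [36,48); WM=38
i=16 t=43 v=7: → [36,48); WM=42
i=17 t=46 v=6: → [36,48); WM=45
i=18 t=36 v=5: DROP (t<45-2); WM=45

6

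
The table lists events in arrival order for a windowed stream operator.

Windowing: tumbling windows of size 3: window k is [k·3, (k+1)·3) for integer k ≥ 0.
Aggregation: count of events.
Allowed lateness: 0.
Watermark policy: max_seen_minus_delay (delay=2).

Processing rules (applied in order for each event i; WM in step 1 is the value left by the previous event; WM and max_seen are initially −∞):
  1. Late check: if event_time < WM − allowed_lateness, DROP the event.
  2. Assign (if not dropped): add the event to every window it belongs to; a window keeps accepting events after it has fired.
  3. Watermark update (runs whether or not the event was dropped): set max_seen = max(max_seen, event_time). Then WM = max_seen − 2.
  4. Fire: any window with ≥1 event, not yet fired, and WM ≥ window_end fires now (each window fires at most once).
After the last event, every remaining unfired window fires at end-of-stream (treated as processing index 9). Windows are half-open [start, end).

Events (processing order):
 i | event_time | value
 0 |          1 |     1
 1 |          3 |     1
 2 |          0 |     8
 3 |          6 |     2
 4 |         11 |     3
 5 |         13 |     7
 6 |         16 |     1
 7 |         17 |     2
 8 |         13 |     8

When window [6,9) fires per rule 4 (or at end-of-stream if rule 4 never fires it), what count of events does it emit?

1

i=0 t=1 v=1: → [0,3); WM=-1
i=1 t=3 v=1: → [3,6); WM=1
i=2 t=0 v=8: DROP (t<1-0); WM=1
i=3 t=6 v=2: → [6,9); WM=4; [0,3) fires=1
i=4 t=11 v=3: → [9,12); WM=9; [3,6) fires=1 [6,9) fires=1
i=5 t=13 v=7: → [12,15); WM=11
i=6 t=16 v=1: → [15,18); WM=14; [9,12) fires=1
i=7 t=17 v=2: → [15,18); WM=15; [12,15) fires=1
i=8 t=13 v=8: DROP (t<15-0); WM=15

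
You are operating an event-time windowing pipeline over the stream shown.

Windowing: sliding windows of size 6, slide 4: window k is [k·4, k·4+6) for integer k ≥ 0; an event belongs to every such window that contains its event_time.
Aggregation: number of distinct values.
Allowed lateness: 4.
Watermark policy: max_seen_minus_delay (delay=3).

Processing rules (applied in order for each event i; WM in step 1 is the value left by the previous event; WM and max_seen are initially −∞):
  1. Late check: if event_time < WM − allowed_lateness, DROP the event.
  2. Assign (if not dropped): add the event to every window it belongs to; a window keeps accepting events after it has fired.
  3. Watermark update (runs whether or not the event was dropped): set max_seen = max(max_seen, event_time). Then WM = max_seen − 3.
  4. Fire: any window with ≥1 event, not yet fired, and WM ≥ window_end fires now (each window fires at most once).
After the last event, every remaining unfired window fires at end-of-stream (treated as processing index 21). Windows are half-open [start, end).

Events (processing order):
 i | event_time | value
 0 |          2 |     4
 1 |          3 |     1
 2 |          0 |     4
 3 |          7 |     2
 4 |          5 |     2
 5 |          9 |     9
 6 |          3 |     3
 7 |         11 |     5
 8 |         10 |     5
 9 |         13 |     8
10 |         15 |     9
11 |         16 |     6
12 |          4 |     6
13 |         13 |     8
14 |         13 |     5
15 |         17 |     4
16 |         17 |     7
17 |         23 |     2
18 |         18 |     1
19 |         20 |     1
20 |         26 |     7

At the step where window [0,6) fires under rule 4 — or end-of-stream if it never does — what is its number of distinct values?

i=0 t=2 v=4: → [0,6); WM=-1
i=1 t=3 v=1: → [0,6); WM=0
i=2 t=0 v=4: → [0,6); WM=0
i=3 t=7 v=2: → [4,10); WM=4
i=4 t=5 v=2: → [4,10),[0,6); WM=4
i=5 t=9 v=9: → [8,14),[4,10); WM=6; [0,6) fires=3
i=6 t=3 v=3: → [0,6); WM=6
i=7 t=11 v=5: → [8,14); WM=8
i=8 t=10 v=5: → [8,14); WM=8
i=9 t=13 v=8: → [12,18),[8,14); WM=10; [4,10) fires=2
i=10 t=15 v=9: → [12,18); WM=12
i=11 t=16 v=6: → [16,22),[12,18); WM=13
i=12 t=4 v=6: DROP (t<13-4); WM=13
i=13 t=13 v=8: → [12,18),[8,14); WM=13
i=14 t=13 v=5: → [12,18),[8,14); WM=13
i=15 t=17 v=4: → [16,22),[12,18); WM=14; [8,14) fires=3
i=16 t=17 v=7: → [16,22),[12,18); WM=14
i=17 t=23 v=2: → [20,26); WM=20; [12,18) fires=6
i=18 t=18 v=1: → [16,22); WM=20
i=19 t=20 v=1: → [20,26),[16,22); WM=20
i=20 t=26 v=7: → [24,30); WM=23; [16,22) fires=4

3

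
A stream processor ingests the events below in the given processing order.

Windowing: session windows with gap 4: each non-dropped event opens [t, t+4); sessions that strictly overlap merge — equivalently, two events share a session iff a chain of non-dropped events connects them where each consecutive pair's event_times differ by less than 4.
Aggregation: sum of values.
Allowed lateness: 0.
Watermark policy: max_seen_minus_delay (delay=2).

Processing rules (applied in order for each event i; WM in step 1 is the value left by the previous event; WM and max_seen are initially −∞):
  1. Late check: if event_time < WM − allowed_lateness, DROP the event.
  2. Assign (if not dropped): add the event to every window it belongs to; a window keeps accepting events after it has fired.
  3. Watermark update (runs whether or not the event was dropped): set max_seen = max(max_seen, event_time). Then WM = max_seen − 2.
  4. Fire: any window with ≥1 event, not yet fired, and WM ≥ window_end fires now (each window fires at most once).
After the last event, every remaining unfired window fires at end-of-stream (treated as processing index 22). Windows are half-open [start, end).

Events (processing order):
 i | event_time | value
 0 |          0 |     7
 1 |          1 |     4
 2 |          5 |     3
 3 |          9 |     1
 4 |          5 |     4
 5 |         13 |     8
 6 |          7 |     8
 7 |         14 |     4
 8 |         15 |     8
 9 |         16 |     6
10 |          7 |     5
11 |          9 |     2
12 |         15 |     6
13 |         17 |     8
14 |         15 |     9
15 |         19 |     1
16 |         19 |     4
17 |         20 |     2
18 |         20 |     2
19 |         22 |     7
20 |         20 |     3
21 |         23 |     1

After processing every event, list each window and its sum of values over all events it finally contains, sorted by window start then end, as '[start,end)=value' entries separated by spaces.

i=0 t=0 v=7: → [0,4); WM=-2
i=1 t=1 v=4: → [0,5); WM=-1
i=2 t=5 v=3: → [5,9); WM=3
i=3 t=9 v=1: → [9,13); WM=7
i=4 t=5 v=4: DROP (t<7-0); WM=7
i=5 t=13 v=8: → [13,17); WM=11
i=6 t=7 v=8: DROP (t<11-0); WM=11
i=7 t=14 v=4: → [13,18); WM=12
i=8 t=15 v=8: → [13,19); WM=13
i=9 t=16 v=6: → [13,20); WM=14
i=10 t=7 v=5: DROP (t<14-0); WM=14
i=11 t=9 v=2: DROP (t<14-0); WM=14
i=12 t=15 v=6: → [13,20); WM=14
i=13 t=17 v=8: → [13,21); WM=15
i=14 t=15 v=9: → [13,21); WM=15
i=15 t=19 v=1: → [13,23); WM=17
i=16 t=19 v=4: → [13,23); WM=17
i=17 t=20 v=2: → [13,24); WM=18
i=18 t=20 v=2: → [13,24); WM=18
i=19 t=22 v=7: → [13,26); WM=20
i=20 t=20 v=3: → [13,26); WM=20
i=21 t=23 v=1: → [13,27); WM=21

[0,5)=11 [5,9)=3 [9,13)=1 [13,27)=69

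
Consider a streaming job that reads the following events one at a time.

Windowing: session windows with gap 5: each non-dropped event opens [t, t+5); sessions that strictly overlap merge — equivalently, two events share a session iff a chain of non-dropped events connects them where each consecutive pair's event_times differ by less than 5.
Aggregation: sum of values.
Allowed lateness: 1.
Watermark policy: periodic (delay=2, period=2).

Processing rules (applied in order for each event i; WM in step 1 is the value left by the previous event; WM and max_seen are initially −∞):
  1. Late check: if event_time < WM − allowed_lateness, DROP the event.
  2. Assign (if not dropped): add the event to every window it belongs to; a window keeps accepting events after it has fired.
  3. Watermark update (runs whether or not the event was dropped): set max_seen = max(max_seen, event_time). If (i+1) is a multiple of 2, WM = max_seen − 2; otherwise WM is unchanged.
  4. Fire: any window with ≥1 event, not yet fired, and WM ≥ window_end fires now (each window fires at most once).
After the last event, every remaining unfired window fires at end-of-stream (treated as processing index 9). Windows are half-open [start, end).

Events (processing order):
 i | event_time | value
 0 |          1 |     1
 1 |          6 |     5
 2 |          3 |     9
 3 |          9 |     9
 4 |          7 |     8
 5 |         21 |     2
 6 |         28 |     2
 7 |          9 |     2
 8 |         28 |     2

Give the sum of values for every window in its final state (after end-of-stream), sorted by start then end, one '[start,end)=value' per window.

i=0 t=1 v=1: → [1,6); WM=−∞
i=1 t=6 v=5: → [6,11); WM=4
i=2 t=3 v=9: → [1,11); WM=4
i=3 t=9 v=9: → [1,14); WM=7
i=4 t=7 v=8: → [1,14); WM=7
i=5 t=21 v=2: → [21,26); WM=19
i=6 t=28 v=2: → [28,33); WM=19
i=7 t=9 v=2: DROP (t<19-1); WM=26
i=8 t=28 v=2: → [28,33); WM=26

[1,14)=32 [21,26)=2 [28,33)=4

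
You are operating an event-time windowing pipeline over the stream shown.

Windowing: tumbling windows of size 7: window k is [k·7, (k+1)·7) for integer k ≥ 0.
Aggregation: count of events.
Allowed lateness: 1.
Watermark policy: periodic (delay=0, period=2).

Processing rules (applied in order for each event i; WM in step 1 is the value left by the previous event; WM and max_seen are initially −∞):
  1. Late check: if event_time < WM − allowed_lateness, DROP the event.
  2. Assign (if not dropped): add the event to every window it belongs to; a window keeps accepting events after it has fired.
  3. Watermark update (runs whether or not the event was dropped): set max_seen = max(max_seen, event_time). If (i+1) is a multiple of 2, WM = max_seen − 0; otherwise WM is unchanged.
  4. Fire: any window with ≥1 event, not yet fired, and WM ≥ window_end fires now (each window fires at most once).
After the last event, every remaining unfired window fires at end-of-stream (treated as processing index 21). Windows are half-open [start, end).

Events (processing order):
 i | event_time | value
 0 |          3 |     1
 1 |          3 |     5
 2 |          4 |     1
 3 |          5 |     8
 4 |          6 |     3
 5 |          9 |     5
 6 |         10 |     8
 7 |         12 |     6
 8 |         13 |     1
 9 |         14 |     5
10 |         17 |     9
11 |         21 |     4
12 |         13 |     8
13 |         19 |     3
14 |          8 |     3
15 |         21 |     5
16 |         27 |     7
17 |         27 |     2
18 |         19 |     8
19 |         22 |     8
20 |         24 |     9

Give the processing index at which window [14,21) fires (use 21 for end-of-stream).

11

i=0 t=3 v=1: → [0,7); WM=−∞
i=1 t=3 v=5: → [0,7); WM=3
i=2 t=4 v=1: → [0,7); WM=3
i=3 t=5 v=8: → [0,7); WM=5
i=4 t=6 v=3: → [0,7); WM=5
i=5 t=9 v=5: → [7,14); WM=9; [0,7) fires=5
i=6 t=10 v=8: → [7,14); WM=9
i=7 t=12 v=6: → [7,14); WM=12
i=8 t=13 v=1: → [7,14); WM=12
i=9 t=14 v=5: → [14,21); WM=14; [7,14) fires=4
i=10 t=17 v=9: → [14,21); WM=14
i=11 t=21 v=4: → [21,28); WM=21; [14,21) fires=2
i=12 t=13 v=8: DROP (t<21-1); WM=21
i=13 t=19 v=3: DROP (t<21-1); WM=21
i=14 t=8 v=3: DROP (t<21-1); WM=21
i=15 t=21 v=5: → [21,28); WM=21
i=16 t=27 v=7: → [21,28); WM=21
i=17 t=27 v=2: → [21,28); WM=27
i=18 t=19 v=8: DROP (t<27-1); WM=27
i=19 t=22 v=8: DROP (t<27-1); WM=27
i=20 t=24 v=9: DROP (t<27-1); WM=27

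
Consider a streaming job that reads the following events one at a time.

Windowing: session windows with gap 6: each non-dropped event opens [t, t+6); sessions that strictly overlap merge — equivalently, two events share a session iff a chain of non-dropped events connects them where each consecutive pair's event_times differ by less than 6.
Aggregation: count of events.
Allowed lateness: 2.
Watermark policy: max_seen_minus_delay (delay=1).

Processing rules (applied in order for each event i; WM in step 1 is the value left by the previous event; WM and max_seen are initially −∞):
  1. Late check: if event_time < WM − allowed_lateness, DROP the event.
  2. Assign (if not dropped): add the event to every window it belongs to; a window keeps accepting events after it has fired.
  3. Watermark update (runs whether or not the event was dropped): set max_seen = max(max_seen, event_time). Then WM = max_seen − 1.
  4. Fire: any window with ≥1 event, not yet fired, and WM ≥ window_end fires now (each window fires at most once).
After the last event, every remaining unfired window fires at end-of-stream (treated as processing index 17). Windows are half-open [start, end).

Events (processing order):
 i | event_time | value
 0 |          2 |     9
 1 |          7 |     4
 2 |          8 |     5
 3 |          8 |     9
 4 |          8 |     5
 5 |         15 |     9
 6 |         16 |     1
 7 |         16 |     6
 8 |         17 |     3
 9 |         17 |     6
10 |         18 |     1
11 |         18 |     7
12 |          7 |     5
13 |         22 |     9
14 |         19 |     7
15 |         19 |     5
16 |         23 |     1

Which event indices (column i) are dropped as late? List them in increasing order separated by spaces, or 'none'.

12

i=0 t=2 v=9: → [2,8); WM=1
i=1 t=7 v=4: → [2,13); WM=6
i=2 t=8 v=5: → [2,14); WM=7
i=3 t=8 v=9: → [2,14); WM=7
i=4 t=8 v=5: → [2,14); WM=7
i=5 t=15 v=9: → [15,21); WM=14
i=6 t=16 v=1: → [15,22); WM=15
i=7 t=16 v=6: → [15,22); WM=15
i=8 t=17 v=3: → [15,23); WM=16
i=9 t=17 v=6: → [15,23); WM=16
i=10 t=18 v=1: → [15,24); WM=17
i=11 t=18 v=7: → [15,24); WM=17
i=12 t=7 v=5: DROP (t<17-2); WM=17
i=13 t=22 v=9: → [15,28); WM=21
i=14 t=19 v=7: → [15,28); WM=21
i=15 t=19 v=5: → [15,28); WM=21
i=16 t=23 v=1: → [15,29); WM=22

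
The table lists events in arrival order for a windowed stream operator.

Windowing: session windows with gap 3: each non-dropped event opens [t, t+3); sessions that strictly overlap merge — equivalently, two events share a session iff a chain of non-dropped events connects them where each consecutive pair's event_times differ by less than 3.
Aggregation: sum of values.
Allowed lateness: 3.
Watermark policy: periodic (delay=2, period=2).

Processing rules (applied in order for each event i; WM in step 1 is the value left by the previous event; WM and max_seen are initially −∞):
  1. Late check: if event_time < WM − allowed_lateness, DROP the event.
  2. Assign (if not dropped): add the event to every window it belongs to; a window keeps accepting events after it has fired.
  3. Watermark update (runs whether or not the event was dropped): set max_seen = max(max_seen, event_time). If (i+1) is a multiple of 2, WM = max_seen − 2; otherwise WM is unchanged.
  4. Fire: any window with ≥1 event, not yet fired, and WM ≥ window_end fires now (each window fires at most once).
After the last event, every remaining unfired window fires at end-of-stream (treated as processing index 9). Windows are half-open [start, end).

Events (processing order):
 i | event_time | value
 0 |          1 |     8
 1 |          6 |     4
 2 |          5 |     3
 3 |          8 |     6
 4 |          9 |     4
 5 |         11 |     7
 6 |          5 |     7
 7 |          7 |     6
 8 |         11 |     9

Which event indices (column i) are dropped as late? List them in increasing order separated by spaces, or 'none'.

i=0 t=1 v=8: → [1,4); WM=−∞
i=1 t=6 v=4: → [6,9); WM=4
i=2 t=5 v=3: → [5,9); WM=4
i=3 t=8 v=6: → [5,11); WM=6
i=4 t=9 v=4: → [5,12); WM=6
i=5 t=11 v=7: → [5,14); WM=9
i=6 t=5 v=7: DROP (t<9-3); WM=9
i=7 t=7 v=6: → [5,14); WM=9
i=8 t=11 v=9: → [5,14); WM=9

6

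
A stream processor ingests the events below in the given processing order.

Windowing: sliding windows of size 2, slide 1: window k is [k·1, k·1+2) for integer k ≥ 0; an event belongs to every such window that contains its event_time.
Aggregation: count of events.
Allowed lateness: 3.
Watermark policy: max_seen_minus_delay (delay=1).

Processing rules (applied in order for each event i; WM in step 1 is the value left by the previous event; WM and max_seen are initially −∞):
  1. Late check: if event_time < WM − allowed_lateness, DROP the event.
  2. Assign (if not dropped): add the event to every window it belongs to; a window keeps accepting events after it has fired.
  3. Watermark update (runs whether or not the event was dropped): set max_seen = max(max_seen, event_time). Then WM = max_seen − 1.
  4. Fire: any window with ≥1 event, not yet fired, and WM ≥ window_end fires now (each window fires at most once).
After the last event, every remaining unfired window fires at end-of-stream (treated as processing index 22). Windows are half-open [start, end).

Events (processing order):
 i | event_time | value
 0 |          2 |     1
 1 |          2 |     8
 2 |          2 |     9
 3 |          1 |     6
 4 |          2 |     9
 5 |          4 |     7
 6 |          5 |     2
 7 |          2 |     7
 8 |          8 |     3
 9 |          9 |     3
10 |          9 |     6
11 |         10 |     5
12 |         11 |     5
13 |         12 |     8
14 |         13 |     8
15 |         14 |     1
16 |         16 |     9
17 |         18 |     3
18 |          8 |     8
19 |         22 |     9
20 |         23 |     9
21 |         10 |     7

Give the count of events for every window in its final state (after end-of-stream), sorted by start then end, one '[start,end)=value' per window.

i=0 t=2 v=1: → [2,4),[1,3); WM=1
i=1 t=2 v=8: → [2,4),[1,3); WM=1
i=2 t=2 v=9: → [2,4),[1,3); WM=1
i=3 t=1 v=6: → [1,3),[0,2); WM=1
i=4 t=2 v=9: → [2,4),[1,3); WM=1
i=5 t=4 v=7: → [4,6),[3,5); WM=3; [0,2) fires=1 [1,3) fires=5
i=6 t=5 v=2: → [5,7),[4,6); WM=4; [2,4) fires=4
i=7 t=2 v=7: → [2,4),[1,3); WM=4
i=8 t=8 v=3: → [8,10),[7,9); WM=7; [3,5) fires=1 [4,6) fires=2 [5,7) fires=1
i=9 t=9 v=3: → [9,11),[8,10); WM=8
i=10 t=9 v=6: → [9,11),[8,10); WM=8
i=11 t=10 v=5: → [10,12),[9,11); WM=9; [7,9) fires=1
i=12 t=11 v=5: → [11,13),[10,12); WM=10; [8,10) fires=3
i=13 t=12 v=8: → [12,14),[11,13); WM=11; [9,11) fires=3
i=14 t=13 v=8: → [13,15),[12,14); WM=12; [10,12) fires=2
i=15 t=14 v=1: → [14,16),[13,15); WM=13; [11,13) fires=2
i=16 t=16 v=9: → [16,18),[15,17); WM=15; [12,14) fires=2 [13,15) fires=2
i=17 t=18 v=3: → [18,20),[17,19); WM=17; [14,16) fires=1 [15,17) fires=1
i=18 t=8 v=8: DROP (t<17-3); WM=17
i=19 t=22 v=9: → [22,24),[21,23); WM=21; [16,18) fires=1 [17,19) fires=1 [18,20) fires=1
i=20 t=23 v=9: → [23,25),[22,24); WM=22
i=21 t=10 v=7: DROP (t<22-3); WM=22

[0,2)=1 [1,3)=6 [2,4)=5 [3,5)=1 [4,6)=2 [5,7)=1 [7,9)=1 [8,10)=3 [9,11)=3 [10,12)=2 [11,13)=2 [12,14)=2 [13,15)=2 [14,16)=1 [15,17)=1 [16,18)=1 [17,19)=1 [18,20)=1 [21,23)=1 [22,24)=2 [23,25)=1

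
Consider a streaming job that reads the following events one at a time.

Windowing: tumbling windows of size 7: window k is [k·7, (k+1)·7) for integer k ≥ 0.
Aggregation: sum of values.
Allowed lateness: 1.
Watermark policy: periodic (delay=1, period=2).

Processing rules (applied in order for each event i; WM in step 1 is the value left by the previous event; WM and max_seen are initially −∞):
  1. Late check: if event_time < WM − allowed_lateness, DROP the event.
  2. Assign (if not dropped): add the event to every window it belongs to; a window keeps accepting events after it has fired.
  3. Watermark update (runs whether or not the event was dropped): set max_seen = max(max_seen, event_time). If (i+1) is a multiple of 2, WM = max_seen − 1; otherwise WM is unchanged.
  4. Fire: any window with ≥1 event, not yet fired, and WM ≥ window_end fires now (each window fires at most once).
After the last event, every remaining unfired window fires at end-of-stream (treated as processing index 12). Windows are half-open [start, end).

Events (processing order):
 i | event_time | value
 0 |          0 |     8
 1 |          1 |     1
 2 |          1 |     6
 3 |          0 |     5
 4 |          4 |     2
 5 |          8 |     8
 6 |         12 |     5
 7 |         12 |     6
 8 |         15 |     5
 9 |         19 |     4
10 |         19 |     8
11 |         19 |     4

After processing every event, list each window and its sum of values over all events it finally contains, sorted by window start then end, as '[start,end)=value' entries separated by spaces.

[0,7)=22 [7,14)=19 [14,21)=21

i=0 t=0 v=8: → [0,7); WM=−∞
i=1 t=1 v=1: → [0,7); WM=0
i=2 t=1 v=6: → [0,7); WM=0
i=3 t=0 v=5: → [0,7); WM=0
i=4 t=4 v=2: → [0,7); WM=0
i=5 t=8 v=8: → [7,14); WM=7; [0,7) fires=22
i=6 t=12 v=5: → [7,14); WM=7
i=7 t=12 v=6: → [7,14); WM=11
i=8 t=15 v=5: → [14,21); WM=11
i=9 t=19 v=4: → [14,21); WM=18; [7,14) fires=19
i=10 t=19 v=8: → [14,21); WM=18
i=11 t=19 v=4: → [14,21); WM=18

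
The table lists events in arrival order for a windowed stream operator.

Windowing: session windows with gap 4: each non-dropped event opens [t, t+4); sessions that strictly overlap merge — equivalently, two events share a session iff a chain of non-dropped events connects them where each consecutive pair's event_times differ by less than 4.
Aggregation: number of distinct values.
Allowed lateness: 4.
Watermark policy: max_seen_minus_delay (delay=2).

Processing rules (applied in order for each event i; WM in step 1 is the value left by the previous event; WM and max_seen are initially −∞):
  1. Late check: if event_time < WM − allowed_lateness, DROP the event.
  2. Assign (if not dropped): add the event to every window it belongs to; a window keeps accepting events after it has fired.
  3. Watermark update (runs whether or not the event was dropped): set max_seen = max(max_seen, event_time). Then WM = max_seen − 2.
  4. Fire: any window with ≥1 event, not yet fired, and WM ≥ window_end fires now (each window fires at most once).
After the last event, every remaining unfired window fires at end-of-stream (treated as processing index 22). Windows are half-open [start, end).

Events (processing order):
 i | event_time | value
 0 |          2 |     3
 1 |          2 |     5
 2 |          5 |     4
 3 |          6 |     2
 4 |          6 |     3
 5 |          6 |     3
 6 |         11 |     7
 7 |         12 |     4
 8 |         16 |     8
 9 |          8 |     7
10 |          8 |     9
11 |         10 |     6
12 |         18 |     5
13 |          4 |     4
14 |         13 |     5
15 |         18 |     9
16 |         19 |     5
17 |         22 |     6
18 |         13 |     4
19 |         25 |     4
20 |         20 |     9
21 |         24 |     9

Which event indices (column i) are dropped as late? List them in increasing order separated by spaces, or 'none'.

i=0 t=2 v=3: → [2,6); WM=0
i=1 t=2 v=5: → [2,6); WM=0
i=2 t=5 v=4: → [2,9); WM=3
i=3 t=6 v=2: → [2,10); WM=4
i=4 t=6 v=3: → [2,10); WM=4
i=5 t=6 v=3: → [2,10); WM=4
i=6 t=11 v=7: → [11,15); WM=9
i=7 t=12 v=4: → [11,16); WM=10
i=8 t=16 v=8: → [16,20); WM=14
i=9 t=8 v=7: DROP (t<14-4); WM=14
i=10 t=8 v=9: DROP (t<14-4); WM=14
i=11 t=10 v=6: → [10,16); WM=14
i=12 t=18 v=5: → [16,22); WM=16
i=13 t=4 v=4: DROP (t<16-4); WM=16
i=14 t=13 v=5: → [10,22); WM=16
i=15 t=18 v=9: → [10,22); WM=16
i=16 t=19 v=5: → [10,23); WM=17
i=17 t=22 v=6: → [10,26); WM=20
i=18 t=13 v=4: DROP (t<20-4); WM=20
i=19 t=25 v=4: → [10,29); WM=23
i=20 t=20 v=9: → [10,29); WM=23
i=21 t=24 v=9: → [10,29); WM=23

9 10 13 18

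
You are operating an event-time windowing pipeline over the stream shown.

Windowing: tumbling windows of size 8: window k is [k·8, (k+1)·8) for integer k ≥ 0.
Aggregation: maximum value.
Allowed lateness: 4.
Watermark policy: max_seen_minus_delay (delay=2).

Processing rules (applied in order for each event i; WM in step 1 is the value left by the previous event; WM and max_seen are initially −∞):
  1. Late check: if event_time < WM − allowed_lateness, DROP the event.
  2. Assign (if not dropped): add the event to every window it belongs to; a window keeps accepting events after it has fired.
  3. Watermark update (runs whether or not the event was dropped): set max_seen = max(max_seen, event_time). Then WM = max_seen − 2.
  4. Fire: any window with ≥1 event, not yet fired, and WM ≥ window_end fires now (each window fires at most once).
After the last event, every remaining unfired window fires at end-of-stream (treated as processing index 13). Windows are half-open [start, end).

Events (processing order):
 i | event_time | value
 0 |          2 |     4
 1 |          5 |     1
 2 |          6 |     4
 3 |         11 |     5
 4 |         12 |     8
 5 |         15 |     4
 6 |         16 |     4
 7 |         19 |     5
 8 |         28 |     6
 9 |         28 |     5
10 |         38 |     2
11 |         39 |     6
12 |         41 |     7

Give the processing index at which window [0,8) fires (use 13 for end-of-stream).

i=0 t=2 v=4: → [0,8); WM=0
i=1 t=5 v=1: → [0,8); WM=3
i=2 t=6 v=4: → [0,8); WM=4
i=3 t=11 v=5: → [8,16); WM=9; [0,8) fires=4
i=4 t=12 v=8: → [8,16); WM=10
i=5 t=15 v=4: → [8,16); WM=13
i=6 t=16 v=4: → [16,24); WM=14
i=7 t=19 v=5: → [16,24); WM=17; [8,16) fires=8
i=8 t=28 v=6: → [24,32); WM=26; [16,24) fires=5
i=9 t=28 v=5: → [24,32); WM=26
i=10 t=38 v=2: → [32,40); WM=36; [24,32) fires=6
i=11 t=39 v=6: → [32,40); WM=37
i=12 t=41 v=7: → [40,48); WM=39

3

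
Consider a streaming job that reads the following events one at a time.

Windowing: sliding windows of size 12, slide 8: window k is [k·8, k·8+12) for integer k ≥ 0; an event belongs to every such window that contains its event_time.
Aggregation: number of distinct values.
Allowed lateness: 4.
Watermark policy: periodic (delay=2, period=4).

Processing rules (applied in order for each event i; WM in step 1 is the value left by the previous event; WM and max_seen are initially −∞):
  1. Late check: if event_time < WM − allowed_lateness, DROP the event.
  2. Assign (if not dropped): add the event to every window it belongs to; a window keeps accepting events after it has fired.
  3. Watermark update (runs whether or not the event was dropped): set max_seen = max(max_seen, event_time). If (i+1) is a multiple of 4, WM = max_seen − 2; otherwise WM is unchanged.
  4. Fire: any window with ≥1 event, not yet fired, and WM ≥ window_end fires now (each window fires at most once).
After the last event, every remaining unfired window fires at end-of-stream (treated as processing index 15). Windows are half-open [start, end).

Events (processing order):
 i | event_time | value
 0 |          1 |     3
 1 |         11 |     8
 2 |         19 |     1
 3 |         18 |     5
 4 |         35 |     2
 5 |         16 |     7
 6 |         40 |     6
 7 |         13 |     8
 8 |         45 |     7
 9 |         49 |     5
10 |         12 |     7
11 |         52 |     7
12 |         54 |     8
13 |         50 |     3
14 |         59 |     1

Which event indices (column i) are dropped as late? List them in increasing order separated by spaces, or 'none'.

i=0 t=1 v=3: → [0,12); WM=−∞
i=1 t=11 v=8: → [8,20),[0,12); WM=−∞
i=2 t=19 v=1: → [16,28),[8,20); WM=−∞
i=3 t=18 v=5: → [16,28),[8,20); WM=17; [0,12) fires=2
i=4 t=35 v=2: → [32,44),[24,36); WM=17
i=5 t=16 v=7: → [16,28),[8,20); WM=17
i=6 t=40 v=6: → [40,52),[32,44); WM=17
i=7 t=13 v=8: → [8,20); WM=38; [8,20) fires=4 [16,28) fires=3 [24,36) fires=1
i=8 t=45 v=7: → [40,52); WM=38
i=9 t=49 v=5: → [48,60),[40,52); WM=38
i=10 t=12 v=7: DROP (t<38-4); WM=38
i=11 t=52 v=7: → [48,60); WM=50; [32,44) fires=2
i=12 t=54 v=8: → [48,60); WM=50
i=13 t=50 v=3: → [48,60),[40,52); WM=50
i=14 t=59 v=1: → [56,68),[48,60); WM=50

10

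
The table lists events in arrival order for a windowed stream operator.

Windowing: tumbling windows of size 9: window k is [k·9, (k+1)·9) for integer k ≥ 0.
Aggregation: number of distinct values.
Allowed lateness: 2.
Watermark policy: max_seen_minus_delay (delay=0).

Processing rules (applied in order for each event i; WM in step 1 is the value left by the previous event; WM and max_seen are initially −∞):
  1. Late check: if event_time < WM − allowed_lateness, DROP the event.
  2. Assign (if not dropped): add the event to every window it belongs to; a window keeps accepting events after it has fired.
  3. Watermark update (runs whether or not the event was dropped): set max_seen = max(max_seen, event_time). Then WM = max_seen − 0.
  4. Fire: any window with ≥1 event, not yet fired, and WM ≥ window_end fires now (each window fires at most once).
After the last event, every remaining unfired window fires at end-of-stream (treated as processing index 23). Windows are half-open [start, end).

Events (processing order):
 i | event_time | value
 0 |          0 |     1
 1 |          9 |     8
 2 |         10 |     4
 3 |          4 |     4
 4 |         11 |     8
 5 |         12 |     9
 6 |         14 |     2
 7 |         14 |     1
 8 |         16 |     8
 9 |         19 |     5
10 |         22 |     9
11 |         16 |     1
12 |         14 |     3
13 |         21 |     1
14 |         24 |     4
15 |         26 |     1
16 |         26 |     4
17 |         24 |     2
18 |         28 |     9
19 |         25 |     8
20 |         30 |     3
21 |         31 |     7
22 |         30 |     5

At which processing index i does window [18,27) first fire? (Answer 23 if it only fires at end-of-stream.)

i=0 t=0 v=1: → [0,9); WM=0
i=1 t=9 v=8: → [9,18); WM=9; [0,9) fires=1
i=2 t=10 v=4: → [9,18); WM=10
i=3 t=4 v=4: DROP (t<10-2); WM=10
i=4 t=11 v=8: → [9,18); WM=11
i=5 t=12 v=9: → [9,18); WM=12
i=6 t=14 v=2: → [9,18); WM=14
i=7 t=14 v=1: → [9,18); WM=14
i=8 t=16 v=8: → [9,18); WM=16
i=9 t=19 v=5: → [18,27); WM=19; [9,18) fires=5
i=10 t=22 v=9: → [18,27); WM=22
i=11 t=16 v=1: DROP (t<22-2); WM=22
i=12 t=14 v=3: DROP (t<22-2); WM=22
i=13 t=21 v=1: → [18,27); WM=22
i=14 t=24 v=4: → [18,27); WM=24
i=15 t=26 v=1: → [18,27); WM=26
i=16 t=26 v=4: → [18,27); WM=26
i=17 t=24 v=2: → [18,27); WM=26
i=18 t=28 v=9: → [27,36); WM=28; [18,27) fires=5
i=19 t=25 v=8: DROP (t<28-2); WM=28
i=20 t=30 v=3: → [27,36); WM=30
i=21 t=31 v=7: → [27,36); WM=31
i=22 t=30 v=5: → [27,36); WM=31

18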